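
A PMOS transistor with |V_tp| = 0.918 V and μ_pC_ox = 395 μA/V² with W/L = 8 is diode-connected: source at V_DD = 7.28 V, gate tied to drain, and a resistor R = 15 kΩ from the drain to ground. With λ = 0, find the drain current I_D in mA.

With gate tied to drain, V_SG = V_SD ≥ V_SG − |V_tp|, so the device is in saturation.
k_p = μ_pC_ox · (W/L) = 3.16 mA/V².
KCL at the drain: ½ k_p (V_SG − |V_tp|)² = (V_DD − V_SG)/R.
Let x = V_SG − 0.918. Then 23.7 x² + x − 6.362 = 0, giving x = 0.497 V (positive root), so V_SG = 1.42 V.
I_D = (V_DD − V_SG)/R = (7.28 − 1.42) / 15 = 0.391 mA.

I_D = 0.391 mA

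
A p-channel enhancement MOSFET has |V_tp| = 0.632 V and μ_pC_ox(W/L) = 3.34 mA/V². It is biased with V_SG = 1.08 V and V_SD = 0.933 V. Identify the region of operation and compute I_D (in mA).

V_ov = V_SG − |V_tp| = 1.08 − 0.632 = 0.448 V.
Since V_SD = 0.933 V ≥ V_ov = 0.448 V, the device is in saturation.
I_D = ½ k_p V_ov² = 0.5 × 3.34 × 0.448² = 0.335 mA.

Saturation; I_D = 0.335 mA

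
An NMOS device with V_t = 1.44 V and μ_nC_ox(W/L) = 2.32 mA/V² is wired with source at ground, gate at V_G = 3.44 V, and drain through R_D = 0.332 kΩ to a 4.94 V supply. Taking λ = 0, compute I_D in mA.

I_D = 4.64 mA

V_GS = V_G = 3.44 V, so V_ov = 3.44 − 1.44 = 2 V.
Assume saturation: I_D = ½ k_n V_ov² = 0.5 × 2.32 × 2² = 4.64 mA, giving V_DS = V_DD − I_D R_D = 4.94 − 4.64 × 0.332 = 3.4 V.
V_DS = 3.4 V ≥ V_ov = 2 V, confirming saturation.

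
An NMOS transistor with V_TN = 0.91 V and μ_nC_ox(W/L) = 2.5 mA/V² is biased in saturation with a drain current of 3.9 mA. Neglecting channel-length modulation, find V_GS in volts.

V_GS = 2.68 V

In saturation I_D = ½ k_n (V_GS − V_TN)², so V_GS − V_TN = √(2 I_D / k_n) = √(2 × 3.9 / 2.5) = 1.77 V.
V_GS = 0.91 + 1.77 = 2.68 V.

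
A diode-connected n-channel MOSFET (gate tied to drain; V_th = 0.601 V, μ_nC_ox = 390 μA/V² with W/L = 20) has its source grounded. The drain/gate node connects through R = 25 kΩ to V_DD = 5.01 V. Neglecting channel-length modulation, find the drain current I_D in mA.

With gate tied to drain, V_GS = V_DS ≥ V_GS − V_th, so the device is in saturation.
k_n = μ_nC_ox · (W/L) = 7.8 mA/V².
KCL at the drain: ½ k_n (V_GS − V_th)² = (V_DD − V_GS)/R.
Let x = V_GS − 0.601. Then 97.5 x² + x − 4.409 = 0, giving x = 0.208 V (positive root), so V_GS = 0.809 V.
I_D = (V_DD − V_GS)/R = (5.01 − 0.809) / 25 = 0.168 mA.

I_D = 0.168 mA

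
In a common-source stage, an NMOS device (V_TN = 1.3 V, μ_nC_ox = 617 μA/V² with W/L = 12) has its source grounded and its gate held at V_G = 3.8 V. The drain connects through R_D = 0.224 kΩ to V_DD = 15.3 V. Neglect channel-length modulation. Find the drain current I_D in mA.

V_GS = V_G = 3.8 V, so V_ov = 3.8 − 1.3 = 2.5 V.
k_n = μ_nC_ox · (W/L) = 7.404 mA/V².
Assume saturation: I_D = ½ k_n V_ov² = 0.5 × 7.404 × 2.5² = 23.1 mA, giving V_DS = V_DD − I_D R_D = 15.3 − 23.1 × 0.224 = 10.1 V.
V_DS = 10.1 V ≥ V_ov = 2.5 V, confirming saturation.

I_D = 23.1 mA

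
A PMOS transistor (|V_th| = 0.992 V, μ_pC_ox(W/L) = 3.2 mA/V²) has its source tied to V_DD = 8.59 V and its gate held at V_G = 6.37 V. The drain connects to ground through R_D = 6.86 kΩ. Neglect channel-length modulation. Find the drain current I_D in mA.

V_SG = V_DD − V_G = 8.59 − 6.37 = 2.22 V, so V_ov = 2.22 − 0.992 = 1.23 V.
Assume saturation: I_D = ½ k_p V_ov² = 0.5 × 3.2 × 1.23² = 2.41 mA, giving V_SD = V_DD − I_D R_D = 8.59 − 2.41 × 6.86 = -7.96 V.
But -7.96 V < V_ov = 1.23 V, so the device is actually in triode.
In triode I_D = k_p[V_ov V_SD − ½ V_SD²] and I_D = (V_DD − V_SD)/R_D. Equating: 11 V_SD² − 27.96 V_SD + 8.59 = 0, giving V_SD = 0.357 V (the root below V_ov).
I_D = (8.59 − 0.357) / 6.86 = 1.2 mA.

I_D = 1.20 mA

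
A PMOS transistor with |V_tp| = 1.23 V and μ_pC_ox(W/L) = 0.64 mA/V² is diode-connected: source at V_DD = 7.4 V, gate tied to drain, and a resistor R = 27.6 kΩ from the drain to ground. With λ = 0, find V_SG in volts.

With gate tied to drain, V_SG = V_SD ≥ V_SG − |V_tp|, so the device is in saturation.
KCL at the drain: ½ k_p (V_SG − |V_tp|)² = (V_DD − V_SG)/R.
Let x = V_SG − 1.23. Then 8.83 x² + x − 6.17 = 0, giving x = 0.781 V (positive root), so V_SG = 2.01 V.
I_D = (V_DD − V_SG)/R = (7.4 − 2.01) / 27.6 = 0.195 mA.

V_SG = 2.01 V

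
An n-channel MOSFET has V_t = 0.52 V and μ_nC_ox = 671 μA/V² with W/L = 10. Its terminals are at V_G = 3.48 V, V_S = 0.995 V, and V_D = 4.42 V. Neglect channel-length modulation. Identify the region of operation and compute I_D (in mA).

Saturation; I_D = 13.0 mA

V_GS = V_G − V_S = 3.48 − 0.995 = 2.48 V; V_DS = V_D − V_S = 4.42 − 0.995 = 3.42 V.
k_n = μ_nC_ox · (W/L) = 6.71 mA/V².
V_ov = V_GS − V_t = 2.48 − 0.52 = 1.96 V.
Since V_DS = 3.42 V ≥ V_ov = 1.96 V, the device is in saturation.
I_D = ½ k_n V_ov² = 0.5 × 6.71 × 1.96² = 13 mA.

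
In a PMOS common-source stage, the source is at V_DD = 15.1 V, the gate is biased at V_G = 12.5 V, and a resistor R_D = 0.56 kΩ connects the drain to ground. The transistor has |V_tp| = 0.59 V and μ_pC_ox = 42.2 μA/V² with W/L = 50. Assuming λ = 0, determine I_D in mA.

V_SG = V_DD − V_G = 15.1 − 12.5 = 2.6 V, so V_ov = 2.6 − 0.59 = 2.01 V.
k_p = μ_pC_ox · (W/L) = 2.11 mA/V².
Assume saturation: I_D = ½ k_p V_ov² = 0.5 × 2.11 × 2.01² = 4.26 mA, giving V_SD = V_DD − I_D R_D = 15.1 − 4.26 × 0.56 = 12.7 V.
V_SD = 12.7 V ≥ V_ov = 2.01 V, confirming saturation.

I_D = 4.26 mA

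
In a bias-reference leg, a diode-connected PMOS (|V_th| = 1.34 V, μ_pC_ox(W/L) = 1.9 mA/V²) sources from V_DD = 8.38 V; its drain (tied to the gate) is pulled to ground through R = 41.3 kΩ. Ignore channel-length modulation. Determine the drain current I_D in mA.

I_D = 0.161 mA

With gate tied to drain, V_SG = V_SD ≥ V_SG − |V_th|, so the device is in saturation.
KCL at the drain: ½ k_p (V_SG − |V_th|)² = (V_DD − V_SG)/R.
Let x = V_SG − 1.34. Then 39.2 x² + x − 7.04 = 0, giving x = 0.411 V (positive root), so V_SG = 1.75 V.
I_D = (V_DD − V_SG)/R = (8.38 − 1.75) / 41.3 = 0.161 mA.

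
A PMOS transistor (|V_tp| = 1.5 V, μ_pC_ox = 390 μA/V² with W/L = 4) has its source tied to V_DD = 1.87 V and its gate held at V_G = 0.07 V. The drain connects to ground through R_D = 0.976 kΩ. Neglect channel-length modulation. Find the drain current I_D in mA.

V_SG = V_DD − V_G = 1.87 − 0.07 = 1.8 V, so V_ov = 1.8 − 1.5 = 0.3 V.
k_p = μ_pC_ox · (W/L) = 1.56 mA/V².
Assume saturation: I_D = ½ k_p V_ov² = 0.5 × 1.56 × 0.3² = 0.0702 mA, giving V_SD = V_DD − I_D R_D = 1.87 − 0.0702 × 0.976 = 1.8 V.
V_SD = 1.8 V ≥ V_ov = 0.3 V, confirming saturation.

I_D = 0.0702 mA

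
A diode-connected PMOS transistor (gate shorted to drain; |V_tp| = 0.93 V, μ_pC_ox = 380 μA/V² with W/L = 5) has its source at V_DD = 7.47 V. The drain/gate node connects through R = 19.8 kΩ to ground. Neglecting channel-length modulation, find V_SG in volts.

V_SG = 1.49 V

With gate tied to drain, V_SG = V_SD ≥ V_SG − |V_tp|, so the device is in saturation.
k_p = μ_pC_ox · (W/L) = 1.9 mA/V².
KCL at the drain: ½ k_p (V_SG − |V_tp|)² = (V_DD − V_SG)/R.
Let x = V_SG − 0.93. Then 18.8 x² + x − 6.54 = 0, giving x = 0.564 V (positive root), so V_SG = 1.49 V.
I_D = (V_DD − V_SG)/R = (7.47 − 1.49) / 19.8 = 0.302 mA.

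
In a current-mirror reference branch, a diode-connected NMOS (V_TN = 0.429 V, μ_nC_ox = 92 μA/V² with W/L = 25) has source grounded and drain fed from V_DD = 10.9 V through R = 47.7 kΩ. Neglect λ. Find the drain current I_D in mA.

I_D = 0.211 mA

With gate tied to drain, V_GS = V_DS ≥ V_GS − V_TN, so the device is in saturation.
k_n = μ_nC_ox · (W/L) = 2.3 mA/V².
KCL at the drain: ½ k_n (V_GS − V_TN)² = (V_DD − V_GS)/R.
Let x = V_GS − 0.429. Then 54.9 x² + x − 10.47 = 0, giving x = 0.428 V (positive root), so V_GS = 0.857 V.
I_D = (V_DD − V_GS)/R = (10.9 − 0.857) / 47.7 = 0.211 mA.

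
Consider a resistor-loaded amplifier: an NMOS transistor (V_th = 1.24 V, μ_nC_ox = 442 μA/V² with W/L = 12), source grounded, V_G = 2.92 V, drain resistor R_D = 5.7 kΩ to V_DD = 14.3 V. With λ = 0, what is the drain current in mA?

I_D = 2.46 mA

V_GS = V_G = 2.92 V, so V_ov = 2.92 − 1.24 = 1.68 V.
k_n = μ_nC_ox · (W/L) = 5.304 mA/V².
Assume saturation: I_D = ½ k_n V_ov² = 0.5 × 5.304 × 1.68² = 7.49 mA, giving V_DS = V_DD − I_D R_D = 14.3 − 7.49 × 5.7 = -28.4 V.
But -28.4 V < V_ov = 1.68 V, so the device is actually in triode.
In triode I_D = k_n[V_ov V_DS − ½ V_DS²] and I_D = (V_DD − V_DS)/R_D. Equating: 15.1 V_DS² − 51.79 V_DS + 14.3 = 0, giving V_DS = 0.303 V (the root below V_ov).
I_D = (14.3 − 0.303) / 5.7 = 2.46 mA.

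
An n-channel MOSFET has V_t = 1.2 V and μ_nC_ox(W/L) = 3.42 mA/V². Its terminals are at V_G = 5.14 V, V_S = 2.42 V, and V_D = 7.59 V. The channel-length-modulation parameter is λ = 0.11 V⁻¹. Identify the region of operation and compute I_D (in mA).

Saturation; I_D = 6.20 mA

V_GS = V_G − V_S = 5.14 − 2.42 = 2.72 V; V_DS = V_D − V_S = 7.59 − 2.42 = 5.17 V.
V_ov = V_GS − V_t = 2.72 − 1.2 = 1.52 V.
Since V_DS = 5.17 V ≥ V_ov = 1.52 V, the device is in saturation.
I_D = ½ k_n V_ov² (1 + λ V_DS) = 0.5 × 3.42 × 1.52² × (1 + 0.11 × 5.17) = 6.2 mA.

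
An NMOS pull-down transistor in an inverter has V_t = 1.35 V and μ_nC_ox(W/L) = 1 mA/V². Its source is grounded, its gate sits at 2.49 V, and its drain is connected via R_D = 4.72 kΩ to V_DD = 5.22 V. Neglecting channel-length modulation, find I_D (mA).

I_D = 0.650 mA

V_GS = V_G = 2.49 V, so V_ov = 2.49 − 1.35 = 1.14 V.
Assume saturation: I_D = ½ k_n V_ov² = 0.5 × 1 × 1.14² = 0.65 mA, giving V_DS = V_DD − I_D R_D = 5.22 − 0.65 × 4.72 = 2.15 V.
V_DS = 2.15 V ≥ V_ov = 1.14 V, confirming saturation.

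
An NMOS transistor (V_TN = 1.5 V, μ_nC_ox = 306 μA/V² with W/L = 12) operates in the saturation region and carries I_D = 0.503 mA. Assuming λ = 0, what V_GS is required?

k_n = μ_nC_ox · (W/L) = 3.672 mA/V².
In saturation I_D = ½ k_n (V_GS − V_TN)², so V_GS − V_TN = √(2 I_D / k_n) = √(2 × 0.503 / 3.672) = 0.523 V.
V_GS = 1.5 + 0.523 = 2.02 V.

V_GS = 2.02 V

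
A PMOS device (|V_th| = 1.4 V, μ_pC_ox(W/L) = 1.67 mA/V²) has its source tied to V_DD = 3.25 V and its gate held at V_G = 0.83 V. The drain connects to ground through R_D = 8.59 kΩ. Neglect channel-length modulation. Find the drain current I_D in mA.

V_SG = V_DD − V_G = 3.25 − 0.83 = 2.42 V, so V_ov = 2.42 − 1.4 = 1.02 V.
Assume saturation: I_D = ½ k_p V_ov² = 0.5 × 1.67 × 1.02² = 0.869 mA, giving V_SD = V_DD − I_D R_D = 3.25 − 0.869 × 8.59 = -4.21 V.
But -4.21 V < V_ov = 1.02 V, so the device is actually in triode.
In triode I_D = k_p[V_ov V_SD − ½ V_SD²] and I_D = (V_DD − V_SD)/R_D. Equating: 7.17 V_SD² − 15.63 V_SD + 3.25 = 0, giving V_SD = 0.233 V (the root below V_ov).
I_D = (3.25 − 0.233) / 8.59 = 0.351 mA.

I_D = 0.351 mA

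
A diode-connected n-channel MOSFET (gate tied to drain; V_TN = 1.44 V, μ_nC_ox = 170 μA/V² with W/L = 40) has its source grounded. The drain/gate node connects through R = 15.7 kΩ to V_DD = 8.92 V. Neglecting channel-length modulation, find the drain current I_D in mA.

I_D = 0.453 mA

With gate tied to drain, V_GS = V_DS ≥ V_GS − V_TN, so the device is in saturation.
k_n = μ_nC_ox · (W/L) = 6.8 mA/V².
KCL at the drain: ½ k_n (V_GS − V_TN)² = (V_DD − V_GS)/R.
Let x = V_GS − 1.44. Then 53.4 x² + x − 7.48 = 0, giving x = 0.365 V (positive root), so V_GS = 1.81 V.
I_D = (V_DD − V_GS)/R = (8.92 − 1.81) / 15.7 = 0.453 mA.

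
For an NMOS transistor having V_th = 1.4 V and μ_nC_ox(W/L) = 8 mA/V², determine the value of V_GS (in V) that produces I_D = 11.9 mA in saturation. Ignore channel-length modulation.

In saturation I_D = ½ k_n (V_GS − V_th)², so V_GS − V_th = √(2 I_D / k_n) = √(2 × 11.9 / 8) = 1.72 V.
V_GS = 1.4 + 1.72 = 3.12 V.

V_GS = 3.12 V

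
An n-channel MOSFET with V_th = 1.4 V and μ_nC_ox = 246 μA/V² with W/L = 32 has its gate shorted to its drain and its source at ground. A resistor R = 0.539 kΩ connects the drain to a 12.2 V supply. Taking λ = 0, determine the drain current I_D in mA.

I_D = 16.3 mA

With gate tied to drain, V_GS = V_DS ≥ V_GS − V_th, so the device is in saturation.
k_n = μ_nC_ox · (W/L) = 7.872 mA/V².
KCL at the drain: ½ k_n (V_GS − V_th)² = (V_DD − V_GS)/R.
Let x = V_GS − 1.4. Then 2.12 x² + x − 10.8 = 0, giving x = 2.03 V (positive root), so V_GS = 3.43 V.
I_D = (V_DD − V_GS)/R = (12.2 − 3.43) / 0.539 = 16.3 mA.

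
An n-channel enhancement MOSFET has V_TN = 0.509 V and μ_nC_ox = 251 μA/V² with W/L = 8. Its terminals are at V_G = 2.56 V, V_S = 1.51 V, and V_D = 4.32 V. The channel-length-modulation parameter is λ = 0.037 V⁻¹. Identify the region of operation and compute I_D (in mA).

V_GS = V_G − V_S = 2.56 − 1.51 = 1.05 V; V_DS = V_D − V_S = 4.32 − 1.51 = 2.81 V.
k_n = μ_nC_ox · (W/L) = 2.008 mA/V².
V_ov = V_GS − V_TN = 1.05 − 0.509 = 0.541 V.
Since V_DS = 2.81 V ≥ V_ov = 0.541 V, the device is in saturation.
I_D = ½ k_n V_ov² (1 + λ V_DS) = 0.5 × 2.008 × 0.541² × (1 + 0.037 × 2.81) = 0.324 mA.

Saturation; I_D = 0.324 mA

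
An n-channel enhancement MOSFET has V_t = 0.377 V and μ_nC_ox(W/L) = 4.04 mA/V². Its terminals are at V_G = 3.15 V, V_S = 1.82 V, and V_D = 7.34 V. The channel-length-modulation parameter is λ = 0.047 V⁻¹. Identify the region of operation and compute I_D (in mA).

Saturation; I_D = 2.31 mA

V_GS = V_G − V_S = 3.15 − 1.82 = 1.33 V; V_DS = V_D − V_S = 7.34 − 1.82 = 5.52 V.
V_ov = V_GS − V_t = 1.33 − 0.377 = 0.953 V.
Since V_DS = 5.52 V ≥ V_ov = 0.953 V, the device is in saturation.
I_D = ½ k_n V_ov² (1 + λ V_DS) = 0.5 × 4.04 × 0.953² × (1 + 0.047 × 5.52) = 2.31 mA.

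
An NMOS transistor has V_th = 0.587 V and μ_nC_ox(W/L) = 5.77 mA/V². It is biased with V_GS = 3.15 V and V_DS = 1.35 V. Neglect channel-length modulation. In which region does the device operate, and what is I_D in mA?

Triode; I_D = 14.7 mA

V_ov = V_GS − V_th = 3.15 − 0.587 = 2.56 V.
Since V_DS = 1.35 V < V_ov = 2.56 V, the device is in the triode region.
I_D = k_n [V_ov · V_DS − ½ V_DS²] = 5.77 × [2.56 × 1.35 − 0.5 × 1.35²] = 14.7 mA.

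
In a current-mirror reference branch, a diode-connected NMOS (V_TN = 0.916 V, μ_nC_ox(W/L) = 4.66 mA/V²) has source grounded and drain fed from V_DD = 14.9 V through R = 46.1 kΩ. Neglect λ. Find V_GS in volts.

With gate tied to drain, V_GS = V_DS ≥ V_GS − V_TN, so the device is in saturation.
KCL at the drain: ½ k_n (V_GS − V_TN)² = (V_DD − V_GS)/R.
Let x = V_GS − 0.916. Then 107 x² + x − 13.98 = 0, giving x = 0.356 V (positive root), so V_GS = 1.27 V.
I_D = (V_DD − V_GS)/R = (14.9 − 1.27) / 46.1 = 0.296 mA.

V_GS = 1.27 V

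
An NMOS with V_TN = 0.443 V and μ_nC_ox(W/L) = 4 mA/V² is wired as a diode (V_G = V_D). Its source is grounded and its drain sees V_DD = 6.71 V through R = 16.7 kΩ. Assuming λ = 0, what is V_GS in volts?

V_GS = 0.861 V

With gate tied to drain, V_GS = V_DS ≥ V_GS − V_TN, so the device is in saturation.
KCL at the drain: ½ k_n (V_GS − V_TN)² = (V_DD − V_GS)/R.
Let x = V_GS − 0.443. Then 33.4 x² + x − 6.267 = 0, giving x = 0.418 V (positive root), so V_GS = 0.861 V.
I_D = (V_DD − V_GS)/R = (6.71 − 0.861) / 16.7 = 0.35 mA.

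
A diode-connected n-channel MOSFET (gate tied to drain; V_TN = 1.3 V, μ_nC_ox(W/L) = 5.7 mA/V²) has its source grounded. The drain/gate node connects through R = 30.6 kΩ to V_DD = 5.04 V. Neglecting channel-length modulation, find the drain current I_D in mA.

I_D = 0.116 mA

With gate tied to drain, V_GS = V_DS ≥ V_GS − V_TN, so the device is in saturation.
KCL at the drain: ½ k_n (V_GS − V_TN)² = (V_DD − V_GS)/R.
Let x = V_GS − 1.3. Then 87.2 x² + x − 3.74 = 0, giving x = 0.201 V (positive root), so V_GS = 1.5 V.
I_D = (V_DD − V_GS)/R = (5.04 − 1.5) / 30.6 = 0.116 mA.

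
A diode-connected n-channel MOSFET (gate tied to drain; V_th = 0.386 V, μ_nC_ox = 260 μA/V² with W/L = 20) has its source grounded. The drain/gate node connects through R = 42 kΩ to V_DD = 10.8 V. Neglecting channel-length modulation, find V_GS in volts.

V_GS = 0.690 V

With gate tied to drain, V_GS = V_DS ≥ V_GS − V_th, so the device is in saturation.
k_n = μ_nC_ox · (W/L) = 5.2 mA/V².
KCL at the drain: ½ k_n (V_GS − V_th)² = (V_DD − V_GS)/R.
Let x = V_GS − 0.386. Then 109 x² + x − 10.41 = 0, giving x = 0.304 V (positive root), so V_GS = 0.69 V.
I_D = (V_DD − V_GS)/R = (10.8 − 0.69) / 42 = 0.241 mA.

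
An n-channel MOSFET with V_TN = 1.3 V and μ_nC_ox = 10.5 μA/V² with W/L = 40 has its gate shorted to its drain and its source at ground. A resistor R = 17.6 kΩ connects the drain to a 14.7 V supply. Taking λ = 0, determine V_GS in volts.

With gate tied to drain, V_GS = V_DS ≥ V_GS − V_TN, so the device is in saturation.
k_n = μ_nC_ox · (W/L) = 0.42 mA/V².
KCL at the drain: ½ k_n (V_GS − V_TN)² = (V_DD − V_GS)/R.
Let x = V_GS − 1.3. Then 3.7 x² + x − 13.4 = 0, giving x = 1.77 V (positive root), so V_GS = 3.07 V.
I_D = (V_DD − V_GS)/R = (14.7 − 3.07) / 17.6 = 0.661 mA.

V_GS = 3.07 V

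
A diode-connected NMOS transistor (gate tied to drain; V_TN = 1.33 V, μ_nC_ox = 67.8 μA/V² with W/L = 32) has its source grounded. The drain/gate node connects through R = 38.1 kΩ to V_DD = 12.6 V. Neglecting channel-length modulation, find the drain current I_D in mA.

I_D = 0.282 mA

With gate tied to drain, V_GS = V_DS ≥ V_GS − V_TN, so the device is in saturation.
k_n = μ_nC_ox · (W/L) = 2.17 mA/V².
KCL at the drain: ½ k_n (V_GS − V_TN)² = (V_DD − V_GS)/R.
Let x = V_GS − 1.33. Then 41.3 x² + x − 11.27 = 0, giving x = 0.51 V (positive root), so V_GS = 1.84 V.
I_D = (V_DD − V_GS)/R = (12.6 − 1.84) / 38.1 = 0.282 mA.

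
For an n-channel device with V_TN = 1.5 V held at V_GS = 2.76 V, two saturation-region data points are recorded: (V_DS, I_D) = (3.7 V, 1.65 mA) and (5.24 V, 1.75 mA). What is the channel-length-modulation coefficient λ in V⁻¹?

λ = 0.0461 V⁻¹

With V_GS fixed, I_D ∝ (1 + λ V_DS) in saturation, so I_D2/I_D1 = (1 + λ V_DS2)/(1 + λ V_DS1).
1.75/1.65 = 1.061 = (1 + 5.24 λ)/(1 + 3.7 λ).
Solving: λ (I_D1 V_DS2 − I_D2 V_DS1) = I_D2 − I_D1, so λ = (1.75 − 1.65) / (1.65 × 5.24 − 1.75 × 3.7) = 0.1 / 2.17 = 0.0461 V⁻¹.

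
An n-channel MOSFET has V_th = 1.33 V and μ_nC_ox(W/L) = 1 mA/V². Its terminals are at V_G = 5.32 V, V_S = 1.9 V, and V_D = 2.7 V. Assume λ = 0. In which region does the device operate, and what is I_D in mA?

V_GS = V_G − V_S = 5.32 − 1.9 = 3.42 V; V_DS = V_D − V_S = 2.7 − 1.9 = 0.8 V.
V_ov = V_GS − V_th = 3.42 − 1.33 = 2.09 V.
Since V_DS = 0.8 V < V_ov = 2.09 V, the device is in the triode region.
I_D = k_n [V_ov · V_DS − ½ V_DS²] = 1 × [2.09 × 0.8 − 0.5 × 0.8²] = 1.35 mA.

Triode; I_D = 1.35 mA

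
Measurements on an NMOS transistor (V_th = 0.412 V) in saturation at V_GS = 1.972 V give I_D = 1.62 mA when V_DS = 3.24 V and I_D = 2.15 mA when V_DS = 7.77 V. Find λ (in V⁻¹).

With V_GS fixed, I_D ∝ (1 + λ V_DS) in saturation, so I_D2/I_D1 = (1 + λ V_DS2)/(1 + λ V_DS1).
2.15/1.62 = 1.327 = (1 + 7.77 λ)/(1 + 3.24 λ).
Solving: λ (I_D1 V_DS2 − I_D2 V_DS1) = I_D2 − I_D1, so λ = (2.15 − 1.62) / (1.62 × 7.77 − 2.15 × 3.24) = 0.53 / 5.62 = 0.0943 V⁻¹.

λ = 0.0943 V⁻¹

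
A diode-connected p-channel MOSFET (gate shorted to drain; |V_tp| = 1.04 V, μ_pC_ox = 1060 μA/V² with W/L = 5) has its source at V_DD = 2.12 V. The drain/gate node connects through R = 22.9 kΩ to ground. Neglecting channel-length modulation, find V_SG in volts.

With gate tied to drain, V_SG = V_SD ≥ V_SG − |V_tp|, so the device is in saturation.
k_p = μ_pC_ox · (W/L) = 5.3 mA/V².
KCL at the drain: ½ k_p (V_SG − |V_tp|)² = (V_DD − V_SG)/R.
Let x = V_SG − 1.04. Then 60.7 x² + x − 1.08 = 0, giving x = 0.125 V (positive root), so V_SG = 1.17 V.
I_D = (V_DD − V_SG)/R = (2.12 − 1.17) / 22.9 = 0.0417 mA.

V_SG = 1.17 V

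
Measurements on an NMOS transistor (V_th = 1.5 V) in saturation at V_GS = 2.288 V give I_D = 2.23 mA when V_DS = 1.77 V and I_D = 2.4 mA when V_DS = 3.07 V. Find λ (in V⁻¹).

λ = 0.0654 V⁻¹

With V_GS fixed, I_D ∝ (1 + λ V_DS) in saturation, so I_D2/I_D1 = (1 + λ V_DS2)/(1 + λ V_DS1).
2.4/2.23 = 1.076 = (1 + 3.07 λ)/(1 + 1.77 λ).
Solving: λ (I_D1 V_DS2 − I_D2 V_DS1) = I_D2 − I_D1, so λ = (2.4 − 2.23) / (2.23 × 3.07 − 2.4 × 1.77) = 0.17 / 2.6 = 0.0654 V⁻¹.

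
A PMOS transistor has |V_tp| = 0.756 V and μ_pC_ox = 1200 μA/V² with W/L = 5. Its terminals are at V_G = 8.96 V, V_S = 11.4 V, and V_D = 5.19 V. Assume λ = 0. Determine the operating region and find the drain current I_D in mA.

Saturation; I_D = 8.51 mA

V_SG = V_S − V_G = 11.4 − 8.96 = 2.44 V; V_SD = V_S − V_D = 11.4 − 5.19 = 6.21 V.
k_p = μ_pC_ox · (W/L) = 6 mA/V².
V_ov = V_SG − |V_tp| = 2.44 − 0.756 = 1.68 V.
Since V_SD = 6.21 V ≥ V_ov = 1.68 V, the device is in saturation.
I_D = ½ k_p V_ov² = 0.5 × 6 × 1.68² = 8.51 mA.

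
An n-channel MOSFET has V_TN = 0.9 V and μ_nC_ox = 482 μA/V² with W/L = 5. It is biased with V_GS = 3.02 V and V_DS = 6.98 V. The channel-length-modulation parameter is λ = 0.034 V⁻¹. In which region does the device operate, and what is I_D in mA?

k_n = μ_nC_ox · (W/L) = 2.41 mA/V².
V_ov = V_GS − V_TN = 3.02 − 0.9 = 2.12 V.
Since V_DS = 6.98 V ≥ V_ov = 2.12 V, the device is in saturation.
I_D = ½ k_n V_ov² (1 + λ V_DS) = 0.5 × 2.41 × 2.12² × (1 + 0.034 × 6.98) = 6.7 mA.

Saturation; I_D = 6.70 mA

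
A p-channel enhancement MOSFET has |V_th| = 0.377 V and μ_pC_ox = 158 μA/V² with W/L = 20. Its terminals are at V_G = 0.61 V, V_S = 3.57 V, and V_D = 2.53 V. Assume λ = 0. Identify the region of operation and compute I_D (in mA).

Triode; I_D = 6.78 mA

V_SG = V_S − V_G = 3.57 − 0.61 = 2.96 V; V_SD = V_S − V_D = 3.57 − 2.53 = 1.04 V.
k_p = μ_pC_ox · (W/L) = 3.16 mA/V².
V_ov = V_SG − |V_th| = 2.96 − 0.377 = 2.58 V.
Since V_SD = 1.04 V < V_ov = 2.58 V, the device is in the triode region.
I_D = k_p [V_ov · V_SD − ½ V_SD²] = 3.16 × [2.58 × 1.04 − 0.5 × 1.04²] = 6.78 mA.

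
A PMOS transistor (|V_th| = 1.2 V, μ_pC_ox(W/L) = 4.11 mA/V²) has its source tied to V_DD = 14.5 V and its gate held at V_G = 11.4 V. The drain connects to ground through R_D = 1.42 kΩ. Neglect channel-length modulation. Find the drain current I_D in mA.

V_SG = V_DD − V_G = 14.5 − 11.4 = 3.1 V, so V_ov = 3.1 − 1.2 = 1.9 V.
Assume saturation: I_D = ½ k_p V_ov² = 0.5 × 4.11 × 1.9² = 7.42 mA, giving V_SD = V_DD − I_D R_D = 14.5 − 7.42 × 1.42 = 3.97 V.
V_SD = 3.97 V ≥ V_ov = 1.9 V, confirming saturation.

I_D = 7.42 mA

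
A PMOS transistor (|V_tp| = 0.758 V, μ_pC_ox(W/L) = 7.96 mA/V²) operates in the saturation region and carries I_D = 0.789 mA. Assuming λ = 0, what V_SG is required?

In saturation I_D = ½ k_p (V_SG − |V_tp|)², so V_SG − |V_tp| = √(2 I_D / k_p) = √(2 × 0.789 / 7.96) = 0.445 V.
V_SG = 0.758 + 0.445 = 1.2 V.

V_SG = 1.20 V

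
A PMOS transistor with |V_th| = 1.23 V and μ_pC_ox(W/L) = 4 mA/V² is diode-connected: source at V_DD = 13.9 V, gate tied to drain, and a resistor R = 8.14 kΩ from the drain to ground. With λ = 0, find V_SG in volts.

V_SG = 2.08 V

With gate tied to drain, V_SG = V_SD ≥ V_SG − |V_th|, so the device is in saturation.
KCL at the drain: ½ k_p (V_SG − |V_th|)² = (V_DD − V_SG)/R.
Let x = V_SG − 1.23. Then 16.3 x² + x − 12.67 = 0, giving x = 0.852 V (positive root), so V_SG = 2.08 V.
I_D = (V_DD − V_SG)/R = (13.9 − 2.08) / 8.14 = 1.45 mA.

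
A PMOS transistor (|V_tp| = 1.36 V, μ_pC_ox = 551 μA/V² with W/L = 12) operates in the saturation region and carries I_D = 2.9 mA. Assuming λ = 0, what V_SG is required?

V_SG = 2.30 V

k_p = μ_pC_ox · (W/L) = 6.612 mA/V².
In saturation I_D = ½ k_p (V_SG − |V_tp|)², so V_SG − |V_tp| = √(2 I_D / k_p) = √(2 × 2.9 / 6.612) = 0.937 V.
V_SG = 1.36 + 0.937 = 2.3 V.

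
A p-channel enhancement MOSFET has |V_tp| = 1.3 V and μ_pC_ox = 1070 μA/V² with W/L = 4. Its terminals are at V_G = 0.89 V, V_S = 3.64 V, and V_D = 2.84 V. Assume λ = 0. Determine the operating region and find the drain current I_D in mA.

Triode; I_D = 3.60 mA

V_SG = V_S − V_G = 3.64 − 0.89 = 2.75 V; V_SD = V_S − V_D = 3.64 − 2.84 = 0.8 V.
k_p = μ_pC_ox · (W/L) = 4.28 mA/V².
V_ov = V_SG − |V_tp| = 2.75 − 1.3 = 1.45 V.
Since V_SD = 0.8 V < V_ov = 1.45 V, the device is in the triode region.
I_D = k_p [V_ov · V_SD − ½ V_SD²] = 4.28 × [1.45 × 0.8 − 0.5 × 0.8²] = 3.6 mA.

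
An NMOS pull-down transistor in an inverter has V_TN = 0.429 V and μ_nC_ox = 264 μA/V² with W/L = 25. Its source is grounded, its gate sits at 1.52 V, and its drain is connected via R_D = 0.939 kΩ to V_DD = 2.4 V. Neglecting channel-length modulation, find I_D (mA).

V_GS = V_G = 1.52 V, so V_ov = 1.52 − 0.429 = 1.09 V.
k_n = μ_nC_ox · (W/L) = 6.6 mA/V².
Assume saturation: I_D = ½ k_n V_ov² = 0.5 × 6.6 × 1.09² = 3.93 mA, giving V_DS = V_DD − I_D R_D = 2.4 − 3.93 × 0.939 = -1.29 V.
But -1.29 V < V_ov = 1.09 V, so the device is actually in triode.
In triode I_D = k_n[V_ov V_DS − ½ V_DS²] and I_D = (V_DD − V_DS)/R_D. Equating: 3.1 V_DS² − 7.761 V_DS + 2.4 = 0, giving V_DS = 0.361 V (the root below V_ov).
I_D = (2.4 − 0.361) / 0.939 = 2.17 mA.

I_D = 2.17 mA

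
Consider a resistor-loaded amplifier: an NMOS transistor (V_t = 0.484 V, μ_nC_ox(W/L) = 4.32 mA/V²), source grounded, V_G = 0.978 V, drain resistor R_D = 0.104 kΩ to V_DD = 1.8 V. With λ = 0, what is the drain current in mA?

V_GS = V_G = 0.978 V, so V_ov = 0.978 − 0.484 = 0.494 V.
Assume saturation: I_D = ½ k_n V_ov² = 0.5 × 4.32 × 0.494² = 0.527 mA, giving V_DS = V_DD − I_D R_D = 1.8 − 0.527 × 0.104 = 1.75 V.
V_DS = 1.75 V ≥ V_ov = 0.494 V, confirming saturation.

I_D = 0.527 mA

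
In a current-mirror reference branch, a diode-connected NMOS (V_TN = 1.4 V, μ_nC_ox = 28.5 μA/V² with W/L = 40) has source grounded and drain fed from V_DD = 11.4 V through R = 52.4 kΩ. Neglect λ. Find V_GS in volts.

With gate tied to drain, V_GS = V_DS ≥ V_GS − V_TN, so the device is in saturation.
k_n = μ_nC_ox · (W/L) = 1.14 mA/V².
KCL at the drain: ½ k_n (V_GS − V_TN)² = (V_DD − V_GS)/R.
Let x = V_GS − 1.4. Then 29.9 x² + x − 10 = 0, giving x = 0.562 V (positive root), so V_GS = 1.96 V.
I_D = (V_DD − V_GS)/R = (11.4 − 1.96) / 52.4 = 0.18 mA.

V_GS = 1.96 V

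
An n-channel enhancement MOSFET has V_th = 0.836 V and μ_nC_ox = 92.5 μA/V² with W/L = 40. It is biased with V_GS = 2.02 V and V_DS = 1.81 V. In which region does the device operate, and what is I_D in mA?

Saturation; I_D = 2.59 mA

k_n = μ_nC_ox · (W/L) = 3.7 mA/V².
V_ov = V_GS − V_th = 2.02 − 0.836 = 1.18 V.
Since V_DS = 1.81 V ≥ V_ov = 1.18 V, the device is in saturation.
I_D = ½ k_n V_ov² = 0.5 × 3.7 × 1.18² = 2.59 mA.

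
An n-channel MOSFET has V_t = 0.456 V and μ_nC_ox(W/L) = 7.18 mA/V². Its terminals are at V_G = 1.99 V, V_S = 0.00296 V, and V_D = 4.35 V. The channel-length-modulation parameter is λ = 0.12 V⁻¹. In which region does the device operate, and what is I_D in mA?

V_GS = V_G − V_S = 1.99 − 0.00296 = 1.99 V; V_DS = V_D − V_S = 4.35 − 0.00296 = 4.35 V.
V_ov = V_GS − V_t = 1.99 − 0.456 = 1.53 V.
Since V_DS = 4.35 V ≥ V_ov = 1.53 V, the device is in saturation.
I_D = ½ k_n V_ov² (1 + λ V_DS) = 0.5 × 7.18 × 1.53² × (1 + 0.12 × 4.35) = 12.8 mA.

Saturation; I_D = 12.8 mA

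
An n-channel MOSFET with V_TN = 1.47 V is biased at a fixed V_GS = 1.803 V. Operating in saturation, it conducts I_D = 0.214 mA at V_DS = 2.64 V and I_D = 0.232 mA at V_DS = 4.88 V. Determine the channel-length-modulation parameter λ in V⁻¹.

With V_GS fixed, I_D ∝ (1 + λ V_DS) in saturation, so I_D2/I_D1 = (1 + λ V_DS2)/(1 + λ V_DS1).
0.232/0.214 = 1.084 = (1 + 4.88 λ)/(1 + 2.64 λ).
Solving: λ (I_D1 V_DS2 − I_D2 V_DS1) = I_D2 − I_D1, so λ = (0.232 − 0.214) / (0.214 × 4.88 − 0.232 × 2.64) = 0.018 / 0.432 = 0.0417 V⁻¹.

λ = 0.0417 V⁻¹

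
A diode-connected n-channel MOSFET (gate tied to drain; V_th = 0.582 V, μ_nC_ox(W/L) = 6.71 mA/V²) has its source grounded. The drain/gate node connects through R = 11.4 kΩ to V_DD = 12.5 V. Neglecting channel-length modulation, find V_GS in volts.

V_GS = 1.13 V

With gate tied to drain, V_GS = V_DS ≥ V_GS − V_th, so the device is in saturation.
KCL at the drain: ½ k_n (V_GS − V_th)² = (V_DD − V_GS)/R.
Let x = V_GS − 0.582. Then 38.2 x² + x − 11.92 = 0, giving x = 0.545 V (positive root), so V_GS = 1.13 V.
I_D = (V_DD − V_GS)/R = (12.5 − 1.13) / 11.4 = 0.998 mA.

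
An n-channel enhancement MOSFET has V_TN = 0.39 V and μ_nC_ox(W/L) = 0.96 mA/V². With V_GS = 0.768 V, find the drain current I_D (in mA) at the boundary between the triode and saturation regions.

At the boundary V_DS = V_ov = V_GS − V_TN = 0.768 − 0.39 = 0.378 V.
I_D = ½ k_n V_ov² = 0.5 × 0.96 × 0.378² = 0.0686 mA.

I_D = 0.0686 mA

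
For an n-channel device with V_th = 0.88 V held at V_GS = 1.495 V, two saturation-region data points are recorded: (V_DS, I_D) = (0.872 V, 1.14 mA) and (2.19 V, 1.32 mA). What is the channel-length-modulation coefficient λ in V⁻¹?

λ = 0.134 V⁻¹

With V_GS fixed, I_D ∝ (1 + λ V_DS) in saturation, so I_D2/I_D1 = (1 + λ V_DS2)/(1 + λ V_DS1).
1.32/1.14 = 1.158 = (1 + 2.19 λ)/(1 + 0.872 λ).
Solving: λ (I_D1 V_DS2 − I_D2 V_DS1) = I_D2 − I_D1, so λ = (1.32 − 1.14) / (1.14 × 2.19 − 1.32 × 0.872) = 0.18 / 1.35 = 0.134 V⁻¹.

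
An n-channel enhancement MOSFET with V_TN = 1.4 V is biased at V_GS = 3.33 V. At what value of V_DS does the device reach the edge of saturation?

V_DS,sat = 1.93 V

The boundary between triode and saturation is V_DS = V_GS − V_TN = V_ov.
V_ov = 3.33 − 1.4 = 1.93 V.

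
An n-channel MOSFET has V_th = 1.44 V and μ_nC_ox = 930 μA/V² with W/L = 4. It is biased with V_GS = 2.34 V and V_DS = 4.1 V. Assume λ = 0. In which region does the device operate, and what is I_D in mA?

Saturation; I_D = 1.51 mA

k_n = μ_nC_ox · (W/L) = 3.72 mA/V².
V_ov = V_GS − V_th = 2.34 − 1.44 = 0.9 V.
Since V_DS = 4.1 V ≥ V_ov = 0.9 V, the device is in saturation.
I_D = ½ k_n V_ov² = 0.5 × 3.72 × 0.9² = 1.51 mA.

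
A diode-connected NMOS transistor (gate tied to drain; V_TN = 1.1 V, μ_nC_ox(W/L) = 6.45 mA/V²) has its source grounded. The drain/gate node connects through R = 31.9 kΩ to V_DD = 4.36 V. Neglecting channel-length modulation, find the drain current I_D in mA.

With gate tied to drain, V_GS = V_DS ≥ V_GS − V_TN, so the device is in saturation.
KCL at the drain: ½ k_n (V_GS − V_TN)² = (V_DD − V_GS)/R.
Let x = V_GS − 1.1. Then 103 x² + x − 3.26 = 0, giving x = 0.173 V (positive root), so V_GS = 1.27 V.
I_D = (V_DD − V_GS)/R = (4.36 − 1.27) / 31.9 = 0.0968 mA.

I_D = 0.0968 mA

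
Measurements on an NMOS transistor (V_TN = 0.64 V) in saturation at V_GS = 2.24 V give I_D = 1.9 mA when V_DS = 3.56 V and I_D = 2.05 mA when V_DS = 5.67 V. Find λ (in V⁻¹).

With V_GS fixed, I_D ∝ (1 + λ V_DS) in saturation, so I_D2/I_D1 = (1 + λ V_DS2)/(1 + λ V_DS1).
2.05/1.9 = 1.079 = (1 + 5.67 λ)/(1 + 3.56 λ).
Solving: λ (I_D1 V_DS2 − I_D2 V_DS1) = I_D2 − I_D1, so λ = (2.05 − 1.9) / (1.9 × 5.67 − 2.05 × 3.56) = 0.15 / 3.48 = 0.0432 V⁻¹.

λ = 0.0432 V⁻¹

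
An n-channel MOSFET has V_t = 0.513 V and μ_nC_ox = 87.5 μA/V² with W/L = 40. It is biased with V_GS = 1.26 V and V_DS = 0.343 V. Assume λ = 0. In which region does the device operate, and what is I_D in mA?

k_n = μ_nC_ox · (W/L) = 3.5 mA/V².
V_ov = V_GS − V_t = 1.26 − 0.513 = 0.747 V.
Since V_DS = 0.343 V < V_ov = 0.747 V, the device is in the triode region.
I_D = k_n [V_ov · V_DS − ½ V_DS²] = 3.5 × [0.747 × 0.343 − 0.5 × 0.343²] = 0.691 mA.

Triode; I_D = 0.691 mA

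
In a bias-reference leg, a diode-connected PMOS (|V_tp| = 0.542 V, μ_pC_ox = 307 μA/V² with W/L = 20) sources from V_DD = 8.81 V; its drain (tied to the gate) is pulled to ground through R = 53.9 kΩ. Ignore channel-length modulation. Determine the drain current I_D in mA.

I_D = 0.149 mA

With gate tied to drain, V_SG = V_SD ≥ V_SG − |V_tp|, so the device is in saturation.
k_p = μ_pC_ox · (W/L) = 6.14 mA/V².
KCL at the drain: ½ k_p (V_SG − |V_tp|)² = (V_DD − V_SG)/R.
Let x = V_SG − 0.542. Then 165 x² + x − 8.268 = 0, giving x = 0.221 V (positive root), so V_SG = 0.763 V.
I_D = (V_DD − V_SG)/R = (8.81 − 0.763) / 53.9 = 0.149 mA.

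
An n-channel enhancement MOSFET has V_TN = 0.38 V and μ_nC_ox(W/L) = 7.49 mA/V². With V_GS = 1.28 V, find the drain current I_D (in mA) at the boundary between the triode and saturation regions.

I_D = 3.03 mA

At the boundary V_DS = V_ov = V_GS − V_TN = 1.28 − 0.38 = 0.9 V.
I_D = ½ k_n V_ov² = 0.5 × 7.49 × 0.9² = 3.03 mA.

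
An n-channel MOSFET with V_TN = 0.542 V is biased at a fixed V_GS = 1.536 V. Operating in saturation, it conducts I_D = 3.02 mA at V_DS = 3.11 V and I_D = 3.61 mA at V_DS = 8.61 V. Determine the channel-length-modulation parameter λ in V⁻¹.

λ = 0.0399 V⁻¹

With V_GS fixed, I_D ∝ (1 + λ V_DS) in saturation, so I_D2/I_D1 = (1 + λ V_DS2)/(1 + λ V_DS1).
3.61/3.02 = 1.195 = (1 + 8.61 λ)/(1 + 3.11 λ).
Solving: λ (I_D1 V_DS2 − I_D2 V_DS1) = I_D2 − I_D1, so λ = (3.61 − 3.02) / (3.02 × 8.61 − 3.61 × 3.11) = 0.59 / 14.8 = 0.0399 V⁻¹.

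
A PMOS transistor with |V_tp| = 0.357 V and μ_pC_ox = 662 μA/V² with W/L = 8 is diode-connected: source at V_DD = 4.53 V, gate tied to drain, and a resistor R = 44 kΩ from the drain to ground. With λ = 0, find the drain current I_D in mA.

With gate tied to drain, V_SG = V_SD ≥ V_SG − |V_tp|, so the device is in saturation.
k_p = μ_pC_ox · (W/L) = 5.296 mA/V².
KCL at the drain: ½ k_p (V_SG − |V_tp|)² = (V_DD − V_SG)/R.
Let x = V_SG − 0.357. Then 117 x² + x − 4.173 = 0, giving x = 0.185 V (positive root), so V_SG = 0.542 V.
I_D = (V_DD − V_SG)/R = (4.53 − 0.542) / 44 = 0.0906 mA.

I_D = 0.0906 mA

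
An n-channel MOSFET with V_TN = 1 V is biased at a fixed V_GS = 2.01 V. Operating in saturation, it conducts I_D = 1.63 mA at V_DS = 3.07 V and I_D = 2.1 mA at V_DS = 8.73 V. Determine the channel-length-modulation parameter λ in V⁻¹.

λ = 0.0604 V⁻¹

With V_GS fixed, I_D ∝ (1 + λ V_DS) in saturation, so I_D2/I_D1 = (1 + λ V_DS2)/(1 + λ V_DS1).
2.1/1.63 = 1.288 = (1 + 8.73 λ)/(1 + 3.07 λ).
Solving: λ (I_D1 V_DS2 − I_D2 V_DS1) = I_D2 − I_D1, so λ = (2.1 − 1.63) / (1.63 × 8.73 − 2.1 × 3.07) = 0.47 / 7.78 = 0.0604 V⁻¹.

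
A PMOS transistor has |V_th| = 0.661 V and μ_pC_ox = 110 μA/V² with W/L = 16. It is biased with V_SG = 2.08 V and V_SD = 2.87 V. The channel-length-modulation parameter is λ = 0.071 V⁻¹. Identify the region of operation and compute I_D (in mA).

k_p = μ_pC_ox · (W/L) = 1.76 mA/V².
V_ov = V_SG − |V_th| = 2.08 − 0.661 = 1.42 V.
Since V_SD = 2.87 V ≥ V_ov = 1.42 V, the device is in saturation.
I_D = ½ k_p V_ov² (1 + λ V_SD) = 0.5 × 1.76 × 1.42² × (1 + 0.071 × 2.87) = 2.13 mA.

Saturation; I_D = 2.13 mA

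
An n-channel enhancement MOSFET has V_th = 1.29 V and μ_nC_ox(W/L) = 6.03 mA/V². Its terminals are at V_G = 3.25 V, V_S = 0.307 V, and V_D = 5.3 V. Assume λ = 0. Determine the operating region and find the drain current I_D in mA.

Saturation; I_D = 8.24 mA

V_GS = V_G − V_S = 3.25 − 0.307 = 2.94 V; V_DS = V_D − V_S = 5.3 − 0.307 = 4.99 V.
V_ov = V_GS − V_th = 2.94 − 1.29 = 1.65 V.
Since V_DS = 4.99 V ≥ V_ov = 1.65 V, the device is in saturation.
I_D = ½ k_n V_ov² = 0.5 × 6.03 × 1.65² = 8.24 mA.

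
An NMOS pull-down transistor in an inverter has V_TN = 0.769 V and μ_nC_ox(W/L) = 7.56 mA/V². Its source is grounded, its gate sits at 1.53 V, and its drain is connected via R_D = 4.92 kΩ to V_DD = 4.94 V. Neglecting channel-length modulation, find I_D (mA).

I_D = 0.965 mA

V_GS = V_G = 1.53 V, so V_ov = 1.53 − 0.769 = 0.761 V.
Assume saturation: I_D = ½ k_n V_ov² = 0.5 × 7.56 × 0.761² = 2.19 mA, giving V_DS = V_DD − I_D R_D = 4.94 − 2.19 × 4.92 = -5.83 V.
But -5.83 V < V_ov = 0.761 V, so the device is actually in triode.
In triode I_D = k_n[V_ov V_DS − ½ V_DS²] and I_D = (V_DD − V_DS)/R_D. Equating: 18.6 V_DS² − 29.31 V_DS + 4.94 = 0, giving V_DS = 0.192 V (the root below V_ov).
I_D = (4.94 − 0.192) / 4.92 = 0.965 mA.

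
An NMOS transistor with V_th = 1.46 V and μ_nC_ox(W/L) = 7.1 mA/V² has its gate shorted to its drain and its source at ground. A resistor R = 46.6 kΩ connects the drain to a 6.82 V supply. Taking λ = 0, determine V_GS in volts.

V_GS = 1.64 V

With gate tied to drain, V_GS = V_DS ≥ V_GS − V_th, so the device is in saturation.
KCL at the drain: ½ k_n (V_GS − V_th)² = (V_DD − V_GS)/R.
Let x = V_GS − 1.46. Then 165 x² + x − 5.36 = 0, giving x = 0.177 V (positive root), so V_GS = 1.64 V.
I_D = (V_DD − V_GS)/R = (6.82 − 1.64) / 46.6 = 0.111 mA.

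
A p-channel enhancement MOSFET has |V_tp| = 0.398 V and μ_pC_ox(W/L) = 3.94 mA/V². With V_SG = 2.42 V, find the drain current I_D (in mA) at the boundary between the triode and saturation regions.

At the boundary V_SD = V_ov = V_SG − |V_tp| = 2.42 − 0.398 = 2.02 V.
I_D = ½ k_p V_ov² = 0.5 × 3.94 × 2.02² = 8.05 mA.

I_D = 8.05 mA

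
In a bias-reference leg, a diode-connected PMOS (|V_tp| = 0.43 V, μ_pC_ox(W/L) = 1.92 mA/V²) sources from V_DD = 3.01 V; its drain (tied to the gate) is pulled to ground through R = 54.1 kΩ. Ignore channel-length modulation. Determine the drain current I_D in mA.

With gate tied to drain, V_SG = V_SD ≥ V_SG − |V_tp|, so the device is in saturation.
KCL at the drain: ½ k_p (V_SG − |V_tp|)² = (V_DD − V_SG)/R.
Let x = V_SG − 0.43. Then 51.9 x² + x − 2.58 = 0, giving x = 0.213 V (positive root), so V_SG = 0.643 V.
I_D = (V_DD − V_SG)/R = (3.01 − 0.643) / 54.1 = 0.0437 mA.

I_D = 0.0437 mA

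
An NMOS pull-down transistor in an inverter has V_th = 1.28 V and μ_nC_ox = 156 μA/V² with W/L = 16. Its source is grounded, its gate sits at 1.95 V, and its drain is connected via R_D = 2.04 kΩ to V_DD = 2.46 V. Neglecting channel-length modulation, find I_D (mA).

V_GS = V_G = 1.95 V, so V_ov = 1.95 − 1.28 = 0.67 V.
k_n = μ_nC_ox · (W/L) = 2.496 mA/V².
Assume saturation: I_D = ½ k_n V_ov² = 0.5 × 2.496 × 0.67² = 0.56 mA, giving V_DS = V_DD − I_D R_D = 2.46 − 0.56 × 2.04 = 1.32 V.
V_DS = 1.32 V ≥ V_ov = 0.67 V, confirming saturation.

I_D = 0.560 mA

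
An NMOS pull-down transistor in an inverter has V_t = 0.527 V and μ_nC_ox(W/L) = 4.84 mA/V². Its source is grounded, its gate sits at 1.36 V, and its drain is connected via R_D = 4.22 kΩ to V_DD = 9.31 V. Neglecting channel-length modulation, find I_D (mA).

V_GS = V_G = 1.36 V, so V_ov = 1.36 − 0.527 = 0.833 V.
Assume saturation: I_D = ½ k_n V_ov² = 0.5 × 4.84 × 0.833² = 1.68 mA, giving V_DS = V_DD − I_D R_D = 9.31 − 1.68 × 4.22 = 2.22 V.
V_DS = 2.22 V ≥ V_ov = 0.833 V, confirming saturation.

I_D = 1.68 mA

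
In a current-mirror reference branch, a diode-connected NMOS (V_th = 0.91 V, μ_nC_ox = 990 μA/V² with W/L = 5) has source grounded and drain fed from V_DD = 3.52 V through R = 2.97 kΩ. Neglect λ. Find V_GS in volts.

V_GS = 1.44 V

With gate tied to drain, V_GS = V_DS ≥ V_GS − V_th, so the device is in saturation.
k_n = μ_nC_ox · (W/L) = 4.95 mA/V².
KCL at the drain: ½ k_n (V_GS − V_th)² = (V_DD − V_GS)/R.
Let x = V_GS − 0.91. Then 7.35 x² + x − 2.61 = 0, giving x = 0.532 V (positive root), so V_GS = 1.44 V.
I_D = (V_DD − V_GS)/R = (3.52 − 1.44) / 2.97 = 0.7 mA.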